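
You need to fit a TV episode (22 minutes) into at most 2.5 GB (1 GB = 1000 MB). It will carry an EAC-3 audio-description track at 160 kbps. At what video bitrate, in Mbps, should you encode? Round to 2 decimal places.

Budget: 2.5 GB = 20000.0 Mb.
22 min = 1320 s
Total bitrate budget: 20000.0 Mb / 1320 s = 15.152 Mbps.
Audio: 160 kbps = 0.160 Mbps.
Video: 15.152 − 0.160 = 14.992 Mbps.

14.99 Mbps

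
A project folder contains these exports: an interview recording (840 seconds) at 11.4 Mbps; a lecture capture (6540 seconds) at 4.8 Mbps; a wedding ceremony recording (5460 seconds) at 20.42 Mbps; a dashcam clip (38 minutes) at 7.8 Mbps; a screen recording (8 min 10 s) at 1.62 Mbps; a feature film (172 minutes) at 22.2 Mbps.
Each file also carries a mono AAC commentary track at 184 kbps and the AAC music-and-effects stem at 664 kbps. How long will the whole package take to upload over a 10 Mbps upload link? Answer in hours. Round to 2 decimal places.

Audio total: 184 + 664 = 848 kbps = 0.848 Mbps.
interview recording: 12.248 Mbps × 840 s = 10288.3 Mb
lecture capture: 5.648 Mbps × 6540 s = 36937.9 Mb
wedding ceremony recording: 21.268 Mbps × 5460 s = 116123.3 Mb
dashcam clip: 8.648 Mbps × 2280 s = 19717.4 Mb
screen recording: 2.468 Mbps × 490 s = 1209.3 Mb
feature film: 23.048 Mbps × 10320 s = 237855.4 Mb
Total: 422131.6 Mb = 52766.5 MB.
At 10 Mbps: 422131.6 / 10 = 42213 s ≈ 11.7 hours.

11.73 hours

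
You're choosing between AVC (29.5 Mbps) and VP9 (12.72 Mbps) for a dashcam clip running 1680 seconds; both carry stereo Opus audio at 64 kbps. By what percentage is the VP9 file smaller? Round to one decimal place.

56.8%

Audio: 64 kbps = 0.064 Mbps.
AVC: 29.564 Mbps × 1680 s = 49667.5 Mb = 5.782 GiB.
VP9: 12.784 Mbps × 1680 s = 21477.1 Mb = 2.500 GiB.
Reduction: (1 − 2.500/5.782) × 100 = 56.76%.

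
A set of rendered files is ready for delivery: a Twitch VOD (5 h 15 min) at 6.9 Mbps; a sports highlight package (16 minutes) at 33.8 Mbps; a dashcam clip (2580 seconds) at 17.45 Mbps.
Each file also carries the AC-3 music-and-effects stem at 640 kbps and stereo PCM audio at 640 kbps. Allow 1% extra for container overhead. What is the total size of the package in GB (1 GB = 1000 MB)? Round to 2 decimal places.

Audio total: 640 + 640 = 1280 kbps = 1.280 Mbps.
Twitch VOD: 8.180 Mbps × 18900 s × 1.01 = 156148.0 Mb
sports highlight package: 35.080 Mbps × 960 s × 1.01 = 34013.6 Mb
dashcam clip: 18.730 Mbps × 2580 s × 1.01 = 48806.6 Mb
Total: 238968.2 Mb = 29871.0 MB.
= 29.87 GB.

29.87 GB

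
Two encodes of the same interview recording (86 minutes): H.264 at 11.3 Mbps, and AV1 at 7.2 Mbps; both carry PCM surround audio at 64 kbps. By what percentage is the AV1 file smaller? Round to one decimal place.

86 min = 5160 s
Audio: 64 kbps = 0.064 Mbps.
H.264: 11.364 Mbps × 5160 s = 58638.2 Mb = 6.826 GiB.
AV1: 7.264 Mbps × 5160 s = 37482.2 Mb = 4.364 GiB.
Reduction: (1 − 4.364/6.826) × 100 = 36.08%.

36.1%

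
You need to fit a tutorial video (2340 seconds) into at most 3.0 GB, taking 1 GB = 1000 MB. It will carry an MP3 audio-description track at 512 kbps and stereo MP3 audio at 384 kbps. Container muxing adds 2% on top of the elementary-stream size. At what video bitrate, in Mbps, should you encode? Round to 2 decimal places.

Budget: 3.0 GB = 24000.0 Mb.
Stream payload after overhead: 24000.0 / 1.02 = 23529.4 Mb.
Total bitrate budget: 23529.4 Mb / 2340 s = 10.055 Mbps.
Audio total: 512 + 384 = 896 kbps = 0.896 Mbps.
Video: 10.055 − 0.896 = 9.159 Mbps.

9.16 Mbps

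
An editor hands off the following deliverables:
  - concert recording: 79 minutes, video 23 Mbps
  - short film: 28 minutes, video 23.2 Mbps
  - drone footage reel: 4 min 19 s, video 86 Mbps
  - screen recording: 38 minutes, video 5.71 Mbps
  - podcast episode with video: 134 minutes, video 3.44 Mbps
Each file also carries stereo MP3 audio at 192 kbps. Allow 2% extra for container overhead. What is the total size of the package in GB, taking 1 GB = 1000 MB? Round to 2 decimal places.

27.31 GB

Audio: 192 kbps = 0.192 Mbps.
concert recording: 23.192 Mbps × 4740 s × 1.02 = 112128.7 Mb
short film: 23.392 Mbps × 1680 s × 1.02 = 40084.5 Mb
drone footage reel: 86.192 Mbps × 259 s × 1.02 = 22770.2 Mb
screen recording: 5.902 Mbps × 2280 s × 1.02 = 13725.7 Mb
podcast episode with video: 3.632 Mbps × 8040 s × 1.02 = 29785.3 Mb
Total: 218494.4 Mb = 27311.8 MB.
= 27.31 GB.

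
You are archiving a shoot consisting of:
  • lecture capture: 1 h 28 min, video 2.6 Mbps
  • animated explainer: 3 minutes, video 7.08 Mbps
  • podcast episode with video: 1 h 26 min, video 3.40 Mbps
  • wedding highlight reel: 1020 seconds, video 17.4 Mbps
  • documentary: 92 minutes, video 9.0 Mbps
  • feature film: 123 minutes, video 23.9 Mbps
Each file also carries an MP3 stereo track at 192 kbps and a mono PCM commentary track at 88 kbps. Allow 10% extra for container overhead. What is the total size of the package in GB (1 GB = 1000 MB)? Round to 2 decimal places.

38.94 GB

Audio total: 192 + 88 = 280 kbps = 0.280 Mbps.
lecture capture: 2.880 Mbps × 5280 s × 1.10 = 16727.0 Mb
animated explainer: 7.360 Mbps × 180 s × 1.10 = 1457.3 Mb
podcast episode with video: 3.680 Mbps × 5160 s × 1.10 = 20887.7 Mb
wedding highlight reel: 17.680 Mbps × 1020 s × 1.10 = 19837.0 Mb
documentary: 9.280 Mbps × 5520 s × 1.10 = 56348.2 Mb
feature film: 24.180 Mbps × 7380 s × 1.10 = 196293.2 Mb
Total: 311550.4 Mb = 38943.8 MB.
= 38.94 GB.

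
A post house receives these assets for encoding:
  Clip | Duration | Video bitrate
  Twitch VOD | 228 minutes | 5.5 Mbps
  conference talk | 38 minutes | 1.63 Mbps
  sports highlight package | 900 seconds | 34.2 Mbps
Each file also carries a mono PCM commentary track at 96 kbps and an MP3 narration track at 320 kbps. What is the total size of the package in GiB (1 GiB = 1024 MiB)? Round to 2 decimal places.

Audio total: 96 + 320 = 416 kbps = 0.416 Mbps.
Twitch VOD: 5.916 Mbps × 13680 s = 80930.9 Mb
conference talk: 2.046 Mbps × 2280 s = 4664.9 Mb
sports highlight package: 34.616 Mbps × 900 s = 31154.4 Mb
Total: 116750.2 Mb = 14593.8 MB.
= 13.59 GiB.

13.59 GiB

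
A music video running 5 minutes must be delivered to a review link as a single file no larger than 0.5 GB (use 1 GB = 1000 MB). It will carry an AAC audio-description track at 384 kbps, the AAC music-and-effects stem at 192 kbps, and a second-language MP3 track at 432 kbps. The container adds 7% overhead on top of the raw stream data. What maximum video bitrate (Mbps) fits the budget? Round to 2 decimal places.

Budget: 0.5 GB = 4000.0 Mb.
Stream payload after overhead: 4000.0 / 1.07 = 3738.3 Mb.
5 min = 300 s
Total bitrate budget: 3738.3 Mb / 300 s = 12.461 Mbps.
Audio total: 384 + 192 + 432 = 1008 kbps = 1.008 Mbps.
Video: 12.461 − 1.008 = 11.453 Mbps.

11.45 Mbps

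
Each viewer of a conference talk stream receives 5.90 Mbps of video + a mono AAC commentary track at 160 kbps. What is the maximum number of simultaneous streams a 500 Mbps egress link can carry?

Audio: 160 kbps = 0.160 Mbps.
Per-viewer media rate: 6.060 Mbps.
500 Mbps = 500.0 Mbps; 500.0 / 6.060 = 82.51 → 82 viewers.

82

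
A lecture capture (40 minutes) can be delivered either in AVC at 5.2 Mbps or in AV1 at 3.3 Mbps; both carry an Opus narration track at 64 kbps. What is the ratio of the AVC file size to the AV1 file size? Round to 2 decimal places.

1.56

40 min = 2400 s
Audio: 64 kbps = 0.064 Mbps.
AVC: 5.264 Mbps × 2400 s = 12633.6 Mb = 1.471 GiB.
AV1: 3.364 Mbps × 2400 s = 8073.6 Mb = 0.940 GiB.
Ratio: 1.471 / 0.940 = 1.565.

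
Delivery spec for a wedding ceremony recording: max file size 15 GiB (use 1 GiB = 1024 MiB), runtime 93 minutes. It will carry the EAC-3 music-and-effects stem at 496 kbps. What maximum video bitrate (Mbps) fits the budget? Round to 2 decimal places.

Budget: 15 GiB = 128849.0 Mb.
93 min = 5580 s
Total bitrate budget: 128849.0 Mb / 5580 s = 23.091 Mbps.
Audio: 496 kbps = 0.496 Mbps.
Video: 23.091 − 0.496 = 22.595 Mbps.

22.60 Mbps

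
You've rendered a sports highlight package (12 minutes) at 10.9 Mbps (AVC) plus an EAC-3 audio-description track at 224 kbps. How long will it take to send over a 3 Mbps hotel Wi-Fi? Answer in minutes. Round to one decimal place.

12 min = 720 s
Audio: 224 kbps = 0.224 Mbps.
Total bitrate: 11.124 Mbps.
File: 11.124 Mbps × 720 s = 8009.3 Mb.
At 3 Mbps: 8009.3 / 3 = 2669.8 s ≈ 44.5 minutes.

44.5 minutes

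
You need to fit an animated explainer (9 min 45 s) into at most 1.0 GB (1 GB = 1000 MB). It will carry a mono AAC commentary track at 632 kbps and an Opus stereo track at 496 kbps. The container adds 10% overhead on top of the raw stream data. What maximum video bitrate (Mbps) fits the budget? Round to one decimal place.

Budget: 1.0 GB = 8000.0 Mb.
Stream payload after overhead: 8000.0 / 1.10 = 7272.7 Mb.
9 min 45 s = 585 s
Total bitrate budget: 7272.7 Mb / 585 s = 12.432 Mbps.
Audio total: 632 + 496 = 1128 kbps = 1.128 Mbps.
Video: 12.432 − 1.128 = 11.304 Mbps.

11.3 Mbps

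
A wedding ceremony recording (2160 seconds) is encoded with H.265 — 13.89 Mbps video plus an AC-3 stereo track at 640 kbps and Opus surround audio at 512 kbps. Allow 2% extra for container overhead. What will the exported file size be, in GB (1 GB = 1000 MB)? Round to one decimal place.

Audio total: 640 + 512 = 1152 kbps = 1.152 Mbps.
Total bitrate: 13.89 + 1.152 = 15.042 Mbps.
Stream data: 15.042 Mbps × 2160 s = 32490.7 Mb.
With 2% container overhead: ×1.02.
33,141 Mb ÷ 8 = 4,143 MB → 4.143 GB.

4.1 GB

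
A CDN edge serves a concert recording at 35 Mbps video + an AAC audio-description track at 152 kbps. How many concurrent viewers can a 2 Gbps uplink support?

Audio: 152 kbps = 0.152 Mbps.
Per-viewer media rate: 35.152 Mbps.
2 Gbps = 2,000 Mbps; 2,000 / 35.152 = 56.90 → 56 viewers.

56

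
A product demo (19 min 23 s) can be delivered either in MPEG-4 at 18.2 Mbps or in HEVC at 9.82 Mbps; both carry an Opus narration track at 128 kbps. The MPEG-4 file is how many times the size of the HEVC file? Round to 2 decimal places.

1.84

19 min 23 s = 1163 s
Audio: 128 kbps = 0.128 Mbps.
MPEG-4: 18.328 Mbps × 1163 s = 21315.5 Mb = 2.664 GB.
HEVC: 9.948 Mbps × 1163 s = 11569.5 Mb = 1.446 GB.
Ratio: 2.664 / 1.446 = 1.842.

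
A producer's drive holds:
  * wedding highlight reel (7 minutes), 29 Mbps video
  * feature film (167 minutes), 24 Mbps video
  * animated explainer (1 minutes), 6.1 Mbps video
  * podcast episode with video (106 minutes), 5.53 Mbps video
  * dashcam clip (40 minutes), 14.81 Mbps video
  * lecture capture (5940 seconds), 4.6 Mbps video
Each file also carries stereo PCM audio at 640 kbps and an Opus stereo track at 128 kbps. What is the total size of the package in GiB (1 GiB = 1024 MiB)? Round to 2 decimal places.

Audio total: 640 + 128 = 768 kbps = 0.768 Mbps.
wedding highlight reel: 29.768 Mbps × 420 s = 12502.6 Mb
feature film: 24.768 Mbps × 10020 s = 248175.4 Mb
animated explainer: 6.868 Mbps × 60 s = 412.1 Mb
podcast episode with video: 6.298 Mbps × 6360 s = 40055.3 Mb
dashcam clip: 15.578 Mbps × 2400 s = 37387.2 Mb
lecture capture: 5.368 Mbps × 5940 s = 31885.9 Mb
Total: 370418.4 Mb = 46302.3 MB.
= 43.12 GiB.

43.12 GiB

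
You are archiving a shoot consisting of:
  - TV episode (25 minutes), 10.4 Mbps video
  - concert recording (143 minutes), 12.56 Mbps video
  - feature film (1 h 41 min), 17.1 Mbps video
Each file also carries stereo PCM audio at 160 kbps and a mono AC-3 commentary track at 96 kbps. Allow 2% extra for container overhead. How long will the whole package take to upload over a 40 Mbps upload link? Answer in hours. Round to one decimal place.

Audio total: 160 + 96 = 256 kbps = 0.256 Mbps.
TV episode: 10.656 Mbps × 1500 s × 1.02 = 16303.7 Mb
concert recording: 12.816 Mbps × 8580 s × 1.02 = 112160.5 Mb
feature film: 17.356 Mbps × 6060 s × 1.02 = 107280.9 Mb
Total: 235745.1 Mb = 29468.1 MB.
At 40 Mbps: 235745.1 / 40 = 5894 s ≈ 1.64 hours.

1.6 hours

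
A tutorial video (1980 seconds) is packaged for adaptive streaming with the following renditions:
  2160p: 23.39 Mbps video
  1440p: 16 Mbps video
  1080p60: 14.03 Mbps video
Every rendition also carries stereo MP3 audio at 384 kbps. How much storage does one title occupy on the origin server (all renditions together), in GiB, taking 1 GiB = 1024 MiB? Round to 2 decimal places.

12.58 GiB

Audio: 384 kbps = 0.384 Mbps.
Sum of rendition bitrates: (23.39+0.384) + (16+0.384) + (14.03+0.384) = 54.572 Mbps.
× 1980 s = 108,053 Mb = 13,507 MB = 12.58 GiB.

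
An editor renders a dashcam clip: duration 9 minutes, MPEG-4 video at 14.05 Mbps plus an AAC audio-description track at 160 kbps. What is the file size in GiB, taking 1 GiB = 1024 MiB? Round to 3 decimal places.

9 min = 540 s
Audio: 160 kbps = 0.160 Mbps.
Total bitrate: 14.05 + 0.160 = 14.210 Mbps.
Stream data: 14.210 Mbps × 540 s = 7673.4 Mb.
7,673 Mb = 959,175,000 bytes ÷ 1,073,741,824 = 0.8933 GiB.

0.893 GiB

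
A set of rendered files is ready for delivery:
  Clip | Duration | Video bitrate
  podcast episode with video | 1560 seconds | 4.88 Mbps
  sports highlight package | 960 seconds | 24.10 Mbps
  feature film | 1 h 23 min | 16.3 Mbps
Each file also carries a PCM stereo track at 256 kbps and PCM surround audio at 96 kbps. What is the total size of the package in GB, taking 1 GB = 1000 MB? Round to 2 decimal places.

14.32 GB

Audio total: 256 + 96 = 352 kbps = 0.352 Mbps.
podcast episode with video: 5.232 Mbps × 1560 s = 8161.9 Mb
sports highlight package: 24.452 Mbps × 960 s = 23473.9 Mb
feature film: 16.652 Mbps × 4980 s = 82927.0 Mb
Total: 114562.8 Mb = 14320.4 MB.
= 14.32 GB.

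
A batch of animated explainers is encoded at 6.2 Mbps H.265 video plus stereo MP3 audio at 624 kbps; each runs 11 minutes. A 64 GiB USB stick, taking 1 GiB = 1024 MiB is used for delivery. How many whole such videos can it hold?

122

11 min = 660 s
Audio: 624 kbps = 0.624 Mbps.
Total bitrate: 6.824 Mbps.
Per item: 6.824 Mbps × 660 s = 4,504 Mb = 563.0 MB.
Capacity: 64 GiB = 549,756 Mb; 122.06 items → 122 complete.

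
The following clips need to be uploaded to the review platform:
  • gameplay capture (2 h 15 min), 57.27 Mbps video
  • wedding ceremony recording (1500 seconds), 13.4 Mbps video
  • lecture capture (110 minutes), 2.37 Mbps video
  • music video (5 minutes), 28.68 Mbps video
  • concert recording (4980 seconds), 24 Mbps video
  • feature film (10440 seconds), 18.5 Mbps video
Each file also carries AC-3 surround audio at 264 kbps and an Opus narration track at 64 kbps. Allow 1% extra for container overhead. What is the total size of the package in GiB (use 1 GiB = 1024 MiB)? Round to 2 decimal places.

Audio total: 264 + 64 = 328 kbps = 0.328 Mbps.
gameplay capture: 57.598 Mbps × 8100 s × 1.01 = 471209.2 Mb
wedding ceremony recording: 13.728 Mbps × 1500 s × 1.01 = 20797.9 Mb
lecture capture: 2.698 Mbps × 6600 s × 1.01 = 17984.9 Mb
music video: 29.008 Mbps × 300 s × 1.01 = 8789.4 Mb
concert recording: 24.328 Mbps × 4980 s × 1.01 = 122365.0 Mb
feature film: 18.828 Mbps × 10440 s × 1.01 = 198530.0 Mb
Total: 839676.4 Mb = 104959.5 MB.
= 97.75 GiB.

97.75 GiB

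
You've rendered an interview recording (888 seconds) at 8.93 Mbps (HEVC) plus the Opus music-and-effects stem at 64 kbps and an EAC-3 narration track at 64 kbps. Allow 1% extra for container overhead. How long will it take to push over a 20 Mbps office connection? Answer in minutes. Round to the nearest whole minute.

Audio total: 64 + 64 = 128 kbps = 0.128 Mbps.
Total bitrate: 9.058 Mbps.
File: 9.058 Mbps × 888 s = 8043.5 Mb.
With 1% container overhead: ×1.01. → 8123.9 Mb.
At 20 Mbps: 8123.9 / 20 = 406.2 s ≈ 6.77 minutes.

7 minutes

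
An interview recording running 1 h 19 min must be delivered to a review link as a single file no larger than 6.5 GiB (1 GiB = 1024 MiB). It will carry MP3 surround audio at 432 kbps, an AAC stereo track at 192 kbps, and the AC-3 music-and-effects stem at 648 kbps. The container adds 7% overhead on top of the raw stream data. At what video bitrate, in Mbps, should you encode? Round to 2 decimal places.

9.74 Mbps

Budget: 6.5 GiB = 55834.6 Mb.
Stream payload after overhead: 55834.6 / 1.07 = 52181.8 Mb.
1 h 19 min = 79 min = 4740 s
Total bitrate budget: 52181.8 Mb / 4740 s = 11.009 Mbps.
Audio total: 432 + 192 + 648 = 1272 kbps = 1.272 Mbps.
Video: 11.009 − 1.272 = 9.737 Mbps.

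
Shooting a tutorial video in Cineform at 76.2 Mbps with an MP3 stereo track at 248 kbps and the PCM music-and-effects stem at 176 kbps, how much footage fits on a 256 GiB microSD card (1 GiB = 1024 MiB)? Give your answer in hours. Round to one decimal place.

Audio total: 248 + 176 = 424 kbps = 0.424 Mbps.
Total bitrate: 76.2 + 0.424 = 76.624 Mbps.
Capacity: 256 GiB = 2,199,023 Mb.
Recording time: 2,199,023 / 76.624 = 28,699 s ≈ 7.97 hours.

8.0 hours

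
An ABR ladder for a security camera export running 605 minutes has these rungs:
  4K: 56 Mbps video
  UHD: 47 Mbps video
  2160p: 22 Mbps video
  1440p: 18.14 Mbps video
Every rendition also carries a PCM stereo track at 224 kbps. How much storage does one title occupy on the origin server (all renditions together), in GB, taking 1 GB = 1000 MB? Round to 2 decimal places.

653.56 GB

605 min = 36300 s
Audio: 224 kbps = 0.224 Mbps.
Sum of rendition bitrates: (56+0.224) + (47+0.224) + (22+0.224) + (18.14+0.224) = 144.036 Mbps.
× 36300 s = 5,228,507 Mb = 653,563 MB = 653.6 GB.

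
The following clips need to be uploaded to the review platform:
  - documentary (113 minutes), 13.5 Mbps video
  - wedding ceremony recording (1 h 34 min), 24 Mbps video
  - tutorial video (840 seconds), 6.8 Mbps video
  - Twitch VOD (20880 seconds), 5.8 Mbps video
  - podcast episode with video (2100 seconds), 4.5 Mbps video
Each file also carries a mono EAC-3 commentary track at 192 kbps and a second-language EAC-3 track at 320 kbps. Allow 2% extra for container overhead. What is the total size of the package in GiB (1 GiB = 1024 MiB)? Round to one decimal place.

Audio total: 192 + 320 = 512 kbps = 0.512 Mbps.
documentary: 14.012 Mbps × 6780 s × 1.02 = 96901.4 Mb
wedding ceremony recording: 24.512 Mbps × 5640 s × 1.02 = 141012.6 Mb
tutorial video: 7.312 Mbps × 840 s × 1.02 = 6264.9 Mb
Twitch VOD: 6.312 Mbps × 20880 s × 1.02 = 134430.5 Mb
podcast episode with video: 5.012 Mbps × 2100 s × 1.02 = 10735.7 Mb
Total: 389345.1 Mb = 48668.1 MB.
= 45.33 GiB.

45.3 GiB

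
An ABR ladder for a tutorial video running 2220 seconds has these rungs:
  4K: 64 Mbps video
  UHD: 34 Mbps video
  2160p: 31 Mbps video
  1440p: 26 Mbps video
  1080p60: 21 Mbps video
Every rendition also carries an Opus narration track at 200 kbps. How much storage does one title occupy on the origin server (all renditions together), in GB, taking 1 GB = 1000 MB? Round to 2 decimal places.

Audio: 200 kbps = 0.200 Mbps.
Sum of rendition bitrates: (64+0.200) + (34+0.200) + (31+0.200) + (26+0.200) + (21+0.200) = 177.000 Mbps.
× 2220 s = 392,940 Mb = 49,118 MB = 49.12 GB.

49.12 GB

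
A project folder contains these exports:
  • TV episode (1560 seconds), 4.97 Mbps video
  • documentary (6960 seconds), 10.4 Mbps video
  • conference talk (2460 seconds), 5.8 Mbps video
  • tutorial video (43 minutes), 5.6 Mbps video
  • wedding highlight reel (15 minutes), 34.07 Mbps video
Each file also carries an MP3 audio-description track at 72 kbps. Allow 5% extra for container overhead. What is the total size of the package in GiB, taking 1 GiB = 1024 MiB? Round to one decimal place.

17.2 GiB

Audio: 72 kbps = 0.072 Mbps.
TV episode: 5.042 Mbps × 1560 s × 1.05 = 8258.8 Mb
documentary: 10.472 Mbps × 6960 s × 1.05 = 76529.4 Mb
conference talk: 5.872 Mbps × 2460 s × 1.05 = 15167.4 Mb
tutorial video: 5.672 Mbps × 2580 s × 1.05 = 15365.4 Mb
wedding highlight reel: 34.142 Mbps × 900 s × 1.05 = 32264.2 Mb
Total: 147585.2 Mb = 18448.1 MB.
= 17.18 GiB.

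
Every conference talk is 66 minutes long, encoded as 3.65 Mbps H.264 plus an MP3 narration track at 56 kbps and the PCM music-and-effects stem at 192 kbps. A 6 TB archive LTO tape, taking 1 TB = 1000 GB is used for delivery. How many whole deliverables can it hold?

3109

66 min = 3960 s
Audio total: 56 + 192 = 248 kbps = 0.248 Mbps.
Total bitrate: 3.898 Mbps.
Per item: 3.898 Mbps × 3960 s = 15,436 Mb = 1,930 MB.
Capacity: 6 TB = 48,000,000 Mb; 3109.60 items → 3109 complete.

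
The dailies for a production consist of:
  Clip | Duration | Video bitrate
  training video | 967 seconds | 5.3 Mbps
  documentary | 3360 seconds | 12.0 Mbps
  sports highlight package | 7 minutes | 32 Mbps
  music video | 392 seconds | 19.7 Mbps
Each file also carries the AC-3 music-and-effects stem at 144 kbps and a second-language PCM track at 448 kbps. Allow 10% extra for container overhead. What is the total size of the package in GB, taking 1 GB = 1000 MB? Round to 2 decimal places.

9.58 GB

Audio total: 144 + 448 = 592 kbps = 0.592 Mbps.
training video: 5.892 Mbps × 967 s × 1.10 = 6267.3 Mb
documentary: 12.592 Mbps × 3360 s × 1.10 = 46540.0 Mb
sports highlight package: 32.592 Mbps × 420 s × 1.10 = 15057.5 Mb
music video: 20.292 Mbps × 392 s × 1.10 = 8749.9 Mb
Total: 76614.8 Mb = 9576.8 MB.
= 9.577 GB.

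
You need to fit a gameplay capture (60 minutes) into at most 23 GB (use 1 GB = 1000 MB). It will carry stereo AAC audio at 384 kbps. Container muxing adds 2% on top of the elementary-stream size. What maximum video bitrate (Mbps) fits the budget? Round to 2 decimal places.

49.72 Mbps

Budget: 23 GB = 184000.0 Mb.
Stream payload after overhead: 184000.0 / 1.02 = 180392.2 Mb.
60 min = 3600 s
Total bitrate budget: 180392.2 Mb / 3600 s = 50.109 Mbps.
Audio: 384 kbps = 0.384 Mbps.
Video: 50.109 − 0.384 = 49.725 Mbps.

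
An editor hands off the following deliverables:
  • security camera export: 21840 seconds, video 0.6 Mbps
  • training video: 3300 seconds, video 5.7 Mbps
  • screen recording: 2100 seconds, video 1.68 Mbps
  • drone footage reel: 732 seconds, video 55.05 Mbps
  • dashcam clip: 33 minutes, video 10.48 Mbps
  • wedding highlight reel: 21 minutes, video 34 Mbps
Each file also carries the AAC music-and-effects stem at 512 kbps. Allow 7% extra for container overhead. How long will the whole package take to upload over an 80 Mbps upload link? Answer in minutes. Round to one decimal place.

Audio: 512 kbps = 0.512 Mbps.
security camera export: 1.112 Mbps × 21840 s × 1.07 = 25986.1 Mb
training video: 6.212 Mbps × 3300 s × 1.07 = 21934.6 Mb
screen recording: 2.192 Mbps × 2100 s × 1.07 = 4925.4 Mb
drone footage reel: 55.562 Mbps × 732 s × 1.07 = 43518.4 Mb
dashcam clip: 10.992 Mbps × 1980 s × 1.07 = 23287.7 Mb
wedding highlight reel: 34.512 Mbps × 1260 s × 1.07 = 46529.1 Mb
Total: 166181.2 Mb = 20772.7 MB.
At 80 Mbps: 166181.2 / 80 = 2077 s ≈ 34.6 minutes.

34.6 minutes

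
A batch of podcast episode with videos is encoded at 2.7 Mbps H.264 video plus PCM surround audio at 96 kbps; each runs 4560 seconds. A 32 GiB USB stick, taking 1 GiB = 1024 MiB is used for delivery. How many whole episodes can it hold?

21

Audio: 96 kbps = 0.096 Mbps.
Total bitrate: 2.796 Mbps.
Per item: 2.796 Mbps × 4560 s = 12,750 Mb = 1,594 MB.
Capacity: 32 GiB = 274,878 Mb; 21.56 items → 21 complete.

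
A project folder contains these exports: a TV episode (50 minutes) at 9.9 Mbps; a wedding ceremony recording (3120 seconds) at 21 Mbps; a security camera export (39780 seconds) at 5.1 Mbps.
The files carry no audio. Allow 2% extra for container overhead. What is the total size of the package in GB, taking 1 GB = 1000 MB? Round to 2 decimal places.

38.01 GB

TV episode: 9.900 Mbps × 3000 s × 1.02 = 30294.0 Mb
wedding ceremony recording: 21.000 Mbps × 3120 s × 1.02 = 66830.4 Mb
security camera export: 5.100 Mbps × 39780 s × 1.02 = 206935.6 Mb
Total: 304060.0 Mb = 38007.5 MB.
= 38.01 GB.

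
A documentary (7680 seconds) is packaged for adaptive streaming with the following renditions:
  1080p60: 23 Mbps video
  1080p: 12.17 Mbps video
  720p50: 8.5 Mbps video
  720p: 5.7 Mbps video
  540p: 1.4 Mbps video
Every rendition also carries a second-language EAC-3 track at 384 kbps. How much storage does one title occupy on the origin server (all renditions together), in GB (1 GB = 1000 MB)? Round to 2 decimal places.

Audio: 384 kbps = 0.384 Mbps.
Sum of rendition bitrates: (23+0.384) + (12.17+0.384) + (8.5+0.384) + (5.7+0.384) + (1.4+0.384) = 52.690 Mbps.
× 7680 s = 404,659 Mb = 50,582 MB = 50.58 GB.

50.58 GB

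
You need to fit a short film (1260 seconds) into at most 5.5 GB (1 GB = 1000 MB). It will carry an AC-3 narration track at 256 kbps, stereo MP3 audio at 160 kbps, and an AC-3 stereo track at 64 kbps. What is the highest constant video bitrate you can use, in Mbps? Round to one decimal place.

Budget: 5.5 GB = 44000.0 Mb.
Total bitrate budget: 44000.0 Mb / 1260 s = 34.921 Mbps.
Audio total: 256 + 160 + 64 = 480 kbps = 0.480 Mbps.
Video: 34.921 − 0.480 = 34.441 Mbps.

34.4 Mbps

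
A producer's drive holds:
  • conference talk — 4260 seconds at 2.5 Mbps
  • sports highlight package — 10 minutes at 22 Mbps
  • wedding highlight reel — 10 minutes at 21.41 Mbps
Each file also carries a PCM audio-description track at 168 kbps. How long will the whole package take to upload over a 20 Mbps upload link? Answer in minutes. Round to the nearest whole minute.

Audio: 168 kbps = 0.168 Mbps.
conference talk: 2.668 Mbps × 4260 s = 11365.7 Mb
sports highlight package: 22.168 Mbps × 600 s = 13300.8 Mb
wedding highlight reel: 21.578 Mbps × 600 s = 12946.8 Mb
Total: 37613.3 Mb = 4701.7 MB.
At 20 Mbps: 37613.3 / 20 = 1881 s ≈ 31.3 minutes.

31 minutes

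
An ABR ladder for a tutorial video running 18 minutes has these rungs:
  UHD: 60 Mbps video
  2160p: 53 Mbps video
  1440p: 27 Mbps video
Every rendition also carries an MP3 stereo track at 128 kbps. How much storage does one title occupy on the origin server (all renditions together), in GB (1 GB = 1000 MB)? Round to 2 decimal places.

18.95 GB

18 min = 1080 s
Audio: 128 kbps = 0.128 Mbps.
Sum of rendition bitrates: (60+0.128) + (53+0.128) + (27+0.128) = 140.384 Mbps.
× 1080 s = 151,615 Mb = 18,952 MB = 18.95 GB.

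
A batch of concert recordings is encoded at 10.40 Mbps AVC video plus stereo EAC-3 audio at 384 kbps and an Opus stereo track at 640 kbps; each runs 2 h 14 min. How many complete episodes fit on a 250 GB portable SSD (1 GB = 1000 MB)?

21

2 h 14 min = 134 min = 8040 s
Audio total: 384 + 640 = 1024 kbps = 1.024 Mbps.
Total bitrate: 11.424 Mbps.
Per item: 11.424 Mbps × 8040 s = 91,849 Mb = 11,481 MB.
Capacity: 250 GB = 2,000,000 Mb; 21.77 items → 21 complete.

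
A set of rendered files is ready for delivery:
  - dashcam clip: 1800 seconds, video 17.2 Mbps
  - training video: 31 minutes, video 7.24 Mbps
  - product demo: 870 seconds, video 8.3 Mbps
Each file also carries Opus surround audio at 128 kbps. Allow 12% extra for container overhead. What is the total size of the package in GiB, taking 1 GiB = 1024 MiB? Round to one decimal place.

6.8 GiB

Audio: 128 kbps = 0.128 Mbps.
dashcam clip: 17.328 Mbps × 1800 s × 1.12 = 34933.2 Mb
training video: 7.368 Mbps × 1860 s × 1.12 = 15349.0 Mb
product demo: 8.428 Mbps × 870 s × 1.12 = 8212.2 Mb
Total: 58494.5 Mb = 7311.8 MB.
= 6.810 GiB.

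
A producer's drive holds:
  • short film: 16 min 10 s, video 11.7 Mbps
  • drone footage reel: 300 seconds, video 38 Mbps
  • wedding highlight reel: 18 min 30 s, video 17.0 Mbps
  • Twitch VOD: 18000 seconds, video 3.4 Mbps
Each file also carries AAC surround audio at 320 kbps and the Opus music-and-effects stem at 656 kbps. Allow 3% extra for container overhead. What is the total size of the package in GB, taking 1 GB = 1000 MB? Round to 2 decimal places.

15.80 GB

Audio total: 320 + 656 = 976 kbps = 0.976 Mbps.
short film: 12.676 Mbps × 970 s × 1.03 = 12664.6 Mb
drone footage reel: 38.976 Mbps × 300 s × 1.03 = 12043.6 Mb
wedding highlight reel: 17.976 Mbps × 1110 s × 1.03 = 20552.0 Mb
Twitch VOD: 4.376 Mbps × 18000 s × 1.03 = 81131.0 Mb
Total: 126391.2 Mb = 15798.9 MB.
= 15.80 GB.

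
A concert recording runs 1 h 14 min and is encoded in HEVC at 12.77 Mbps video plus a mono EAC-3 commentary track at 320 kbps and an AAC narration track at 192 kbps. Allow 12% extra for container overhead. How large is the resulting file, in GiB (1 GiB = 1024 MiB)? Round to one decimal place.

1 h 14 min = 74 min = 4440 s
Audio total: 320 + 192 = 512 kbps = 0.512 Mbps.
Total bitrate: 12.77 + 0.512 = 13.282 Mbps.
Stream data: 13.282 Mbps × 4440 s = 58972.1 Mb.
With 12% container overhead: ×1.12.
66,049 Mb = 8,256,091,200 bytes ÷ 1,073,741,824 = 7.689 GiB.

7.7 GiB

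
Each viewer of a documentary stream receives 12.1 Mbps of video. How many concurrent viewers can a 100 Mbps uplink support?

100 Mbps = 100.0 Mbps; 100.0 / 12.100 = 8.26 → 8 viewers.

8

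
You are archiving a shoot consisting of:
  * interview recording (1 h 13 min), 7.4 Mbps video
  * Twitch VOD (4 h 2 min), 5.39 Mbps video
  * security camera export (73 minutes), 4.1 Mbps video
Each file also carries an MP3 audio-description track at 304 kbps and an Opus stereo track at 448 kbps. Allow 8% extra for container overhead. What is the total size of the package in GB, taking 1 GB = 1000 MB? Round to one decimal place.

19.7 GB

Audio total: 304 + 448 = 752 kbps = 0.752 Mbps.
interview recording: 8.152 Mbps × 4380 s × 1.08 = 38562.2 Mb
Twitch VOD: 6.142 Mbps × 14520 s × 1.08 = 96316.4 Mb
security camera export: 4.852 Mbps × 4380 s × 1.08 = 22951.9 Mb
Total: 157830.5 Mb = 19728.8 MB.
= 19.73 GB.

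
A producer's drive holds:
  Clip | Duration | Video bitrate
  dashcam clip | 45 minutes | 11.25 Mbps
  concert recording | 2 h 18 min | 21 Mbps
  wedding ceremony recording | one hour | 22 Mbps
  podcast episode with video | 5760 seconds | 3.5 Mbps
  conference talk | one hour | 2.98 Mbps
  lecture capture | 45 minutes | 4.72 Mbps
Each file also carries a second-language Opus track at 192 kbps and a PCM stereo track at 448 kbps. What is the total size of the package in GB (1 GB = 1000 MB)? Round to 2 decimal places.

Audio total: 192 + 448 = 640 kbps = 0.640 Mbps.
dashcam clip: 11.890 Mbps × 2700 s = 32103.0 Mb
concert recording: 21.640 Mbps × 8280 s = 179179.2 Mb
wedding ceremony recording: 22.640 Mbps × 3600 s = 81504.0 Mb
podcast episode with video: 4.140 Mbps × 5760 s = 23846.4 Mb
conference talk: 3.620 Mbps × 3600 s = 13032.0 Mb
lecture capture: 5.360 Mbps × 2700 s = 14472.0 Mb
Total: 344136.6 Mb = 43017.1 MB.
= 43.02 GB.

43.02 GB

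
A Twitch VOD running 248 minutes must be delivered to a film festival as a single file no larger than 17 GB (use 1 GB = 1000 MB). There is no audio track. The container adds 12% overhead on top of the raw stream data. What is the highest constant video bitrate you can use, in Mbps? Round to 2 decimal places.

8.16 Mbps

Budget: 17 GB = 136000.0 Mb.
Stream payload after overhead: 136000.0 / 1.12 = 121428.6 Mb.
248 min = 14880 s
Total bitrate budget: 121428.6 Mb / 14880 s = 8.161 Mbps.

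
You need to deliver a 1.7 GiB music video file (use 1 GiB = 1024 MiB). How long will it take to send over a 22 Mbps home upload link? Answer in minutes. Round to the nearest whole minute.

File: 1.7 GiB = 14602.9 Mb.
At 22 Mbps: 14602.9 / 22 = 663.8 s ≈ 11.1 minutes.

11 minutes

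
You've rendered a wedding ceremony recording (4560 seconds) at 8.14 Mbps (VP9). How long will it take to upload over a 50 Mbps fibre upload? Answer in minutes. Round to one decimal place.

12.4 minutes

File: 8.140 Mbps × 4560 s = 37118.4 Mb.
At 50 Mbps: 37118.4 / 50 = 742.4 s ≈ 12.4 minutes.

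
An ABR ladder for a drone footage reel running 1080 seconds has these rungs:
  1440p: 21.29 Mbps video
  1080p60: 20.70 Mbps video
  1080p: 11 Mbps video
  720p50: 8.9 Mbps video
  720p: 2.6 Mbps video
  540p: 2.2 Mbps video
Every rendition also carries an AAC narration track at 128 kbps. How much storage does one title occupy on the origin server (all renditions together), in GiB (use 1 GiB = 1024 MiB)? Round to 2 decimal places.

8.48 GiB

Audio: 128 kbps = 0.128 Mbps.
Sum of rendition bitrates: (21.29+0.128) + (20.70+0.128) + (11+0.128) + (8.9+0.128) + (2.6+0.128) + (2.2+0.128) = 67.458 Mbps.
× 1080 s = 72,855 Mb = 9,107 MB = 8.481 GiB.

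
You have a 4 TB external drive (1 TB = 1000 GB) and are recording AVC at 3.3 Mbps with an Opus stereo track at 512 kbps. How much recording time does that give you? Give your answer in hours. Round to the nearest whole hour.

2332 hours

Audio: 512 kbps = 0.512 Mbps.
Total bitrate: 3.3 + 0.512 = 3.812 Mbps.
Capacity: 4 TB = 32,000,000 Mb.
Recording time: 32,000,000 / 3.812 = 8,394,544 s ≈ 2,332 hours.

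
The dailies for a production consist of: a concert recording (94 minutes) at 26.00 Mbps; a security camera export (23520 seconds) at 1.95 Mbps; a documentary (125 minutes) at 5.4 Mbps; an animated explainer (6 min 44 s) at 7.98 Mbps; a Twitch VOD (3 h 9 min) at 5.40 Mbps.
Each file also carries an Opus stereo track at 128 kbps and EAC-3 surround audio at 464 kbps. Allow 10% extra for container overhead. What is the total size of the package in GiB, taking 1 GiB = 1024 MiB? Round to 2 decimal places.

Audio total: 128 + 464 = 592 kbps = 0.592 Mbps.
concert recording: 26.592 Mbps × 5640 s × 1.10 = 164976.8 Mb
security camera export: 2.542 Mbps × 23520 s × 1.10 = 65766.6 Mb
documentary: 5.992 Mbps × 7500 s × 1.10 = 49434.0 Mb
animated explainer: 8.572 Mbps × 404 s × 1.10 = 3809.4 Mb
Twitch VOD: 5.992 Mbps × 11340 s × 1.10 = 74744.2 Mb
Total: 358731.0 Mb = 44841.4 MB.
= 41.76 GiB.

41.76 GiB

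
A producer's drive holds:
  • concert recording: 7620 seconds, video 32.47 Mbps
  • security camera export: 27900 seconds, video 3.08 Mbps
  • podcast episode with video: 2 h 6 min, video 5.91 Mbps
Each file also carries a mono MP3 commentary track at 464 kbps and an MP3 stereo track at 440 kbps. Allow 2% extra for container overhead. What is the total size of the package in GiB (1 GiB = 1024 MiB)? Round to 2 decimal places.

49.51 GiB

Audio total: 464 + 440 = 904 kbps = 0.904 Mbps.
concert recording: 33.374 Mbps × 7620 s × 1.02 = 259396.1 Mb
security camera export: 3.984 Mbps × 27900 s × 1.02 = 113376.7 Mb
podcast episode with video: 6.814 Mbps × 7560 s × 1.02 = 52544.1 Mb
Total: 425316.9 Mb = 53164.6 MB.
= 49.51 GiB.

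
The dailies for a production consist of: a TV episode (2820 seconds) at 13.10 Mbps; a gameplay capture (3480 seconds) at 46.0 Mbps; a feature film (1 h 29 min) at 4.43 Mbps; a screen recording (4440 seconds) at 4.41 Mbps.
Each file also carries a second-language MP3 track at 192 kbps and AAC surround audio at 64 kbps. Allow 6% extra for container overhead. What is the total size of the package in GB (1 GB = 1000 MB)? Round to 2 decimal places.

Audio total: 192 + 64 = 256 kbps = 0.256 Mbps.
TV episode: 13.356 Mbps × 2820 s × 1.06 = 39923.8 Mb
gameplay capture: 46.256 Mbps × 3480 s × 1.06 = 170629.1 Mb
feature film: 4.686 Mbps × 5340 s × 1.06 = 26524.6 Mb
screen recording: 4.666 Mbps × 4440 s × 1.06 = 21960.1 Mb
Total: 259037.6 Mb = 32379.7 MB.
= 32.38 GB.

32.38 GB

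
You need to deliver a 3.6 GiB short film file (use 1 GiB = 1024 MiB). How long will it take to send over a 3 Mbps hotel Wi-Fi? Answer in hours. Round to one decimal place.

2.9 hours

File: 3.6 GiB = 30923.8 Mb.
At 3 Mbps: 30923.8 / 3 = 10307.9 s ≈ 2.86 hours.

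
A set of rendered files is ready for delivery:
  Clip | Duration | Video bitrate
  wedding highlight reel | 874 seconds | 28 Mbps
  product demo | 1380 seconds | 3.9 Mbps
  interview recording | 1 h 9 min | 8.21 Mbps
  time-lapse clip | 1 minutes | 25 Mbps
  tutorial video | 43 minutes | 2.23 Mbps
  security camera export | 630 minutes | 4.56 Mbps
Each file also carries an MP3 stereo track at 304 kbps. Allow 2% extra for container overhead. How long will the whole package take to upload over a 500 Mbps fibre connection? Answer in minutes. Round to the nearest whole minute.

Audio: 304 kbps = 0.304 Mbps.
wedding highlight reel: 28.304 Mbps × 874 s × 1.02 = 25232.4 Mb
product demo: 4.204 Mbps × 1380 s × 1.02 = 5917.6 Mb
interview recording: 8.514 Mbps × 4140 s × 1.02 = 35952.9 Mb
time-lapse clip: 25.304 Mbps × 60 s × 1.02 = 1548.6 Mb
tutorial video: 2.534 Mbps × 2580 s × 1.02 = 6668.5 Mb
security camera export: 4.864 Mbps × 37800 s × 1.02 = 187536.4 Mb
Total: 262856.4 Mb = 32857.0 MB.
At 500 Mbps: 262856.4 / 500 = 526 s ≈ 8.76 minutes.

9 minutes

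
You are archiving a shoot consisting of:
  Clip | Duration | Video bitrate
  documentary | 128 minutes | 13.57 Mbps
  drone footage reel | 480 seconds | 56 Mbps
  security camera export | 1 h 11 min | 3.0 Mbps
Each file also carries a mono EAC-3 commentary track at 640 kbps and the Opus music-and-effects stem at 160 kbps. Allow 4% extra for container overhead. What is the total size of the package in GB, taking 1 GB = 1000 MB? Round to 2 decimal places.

Audio total: 640 + 160 = 800 kbps = 0.800 Mbps.
documentary: 14.370 Mbps × 7680 s × 1.04 = 114776.1 Mb
drone footage reel: 56.800 Mbps × 480 s × 1.04 = 28354.6 Mb
security camera export: 3.800 Mbps × 4260 s × 1.04 = 16835.5 Mb
Total: 159966.1 Mb = 19995.8 MB.
= 20.00 GB.

20.00 GB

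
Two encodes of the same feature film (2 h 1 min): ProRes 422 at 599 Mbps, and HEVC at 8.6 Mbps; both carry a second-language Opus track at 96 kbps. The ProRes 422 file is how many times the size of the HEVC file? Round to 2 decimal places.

2 h 1 min = 121 min = 7260 s
Audio: 96 kbps = 0.096 Mbps.
ProRes 422: 599.096 Mbps × 7260 s = 4349437.0 Mb = 543.680 GB.
HEVC: 8.696 Mbps × 7260 s = 63133.0 Mb = 7.892 GB.
Ratio: 543.680 / 7.892 = 68.893.

68.89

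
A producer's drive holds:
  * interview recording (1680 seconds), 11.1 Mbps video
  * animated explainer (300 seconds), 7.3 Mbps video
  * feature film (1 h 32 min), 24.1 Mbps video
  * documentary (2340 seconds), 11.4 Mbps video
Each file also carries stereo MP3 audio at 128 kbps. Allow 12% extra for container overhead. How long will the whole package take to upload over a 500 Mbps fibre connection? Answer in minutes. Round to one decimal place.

Audio: 128 kbps = 0.128 Mbps.
interview recording: 11.228 Mbps × 1680 s × 1.12 = 21126.6 Mb
animated explainer: 7.428 Mbps × 300 s × 1.12 = 2495.8 Mb
feature film: 24.228 Mbps × 5520 s × 1.12 = 149787.2 Mb
documentary: 11.528 Mbps × 2340 s × 1.12 = 30212.6 Mb
Total: 203622.2 Mb = 25452.8 MB.
At 500 Mbps: 203622.2 / 500 = 407 s ≈ 6.79 minutes.

6.8 minutes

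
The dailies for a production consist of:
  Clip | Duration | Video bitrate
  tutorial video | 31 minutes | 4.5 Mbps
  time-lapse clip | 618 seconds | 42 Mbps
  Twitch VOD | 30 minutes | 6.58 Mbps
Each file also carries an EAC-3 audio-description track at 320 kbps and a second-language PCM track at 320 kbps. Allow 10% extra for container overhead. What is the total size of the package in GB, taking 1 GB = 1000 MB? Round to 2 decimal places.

6.72 GB

Audio total: 320 + 320 = 640 kbps = 0.640 Mbps.
tutorial video: 5.140 Mbps × 1860 s × 1.10 = 10516.4 Mb
time-lapse clip: 42.640 Mbps × 618 s × 1.10 = 28986.7 Mb
Twitch VOD: 7.220 Mbps × 1800 s × 1.10 = 14295.6 Mb
Total: 53798.7 Mb = 6724.8 MB.
= 6.725 GB.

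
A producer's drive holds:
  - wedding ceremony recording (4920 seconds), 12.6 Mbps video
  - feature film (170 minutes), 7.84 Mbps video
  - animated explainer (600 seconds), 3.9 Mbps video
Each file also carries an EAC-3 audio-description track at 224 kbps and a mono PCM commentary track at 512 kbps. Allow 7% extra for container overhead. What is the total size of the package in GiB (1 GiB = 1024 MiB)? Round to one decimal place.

Audio total: 224 + 512 = 736 kbps = 0.736 Mbps.
wedding ceremony recording: 13.336 Mbps × 4920 s × 1.07 = 70206.0 Mb
feature film: 8.576 Mbps × 10200 s × 1.07 = 93598.5 Mb
animated explainer: 4.636 Mbps × 600 s × 1.07 = 2976.3 Mb
Total: 166780.8 Mb = 20847.6 MB.
= 19.42 GiB.

19.4 GiB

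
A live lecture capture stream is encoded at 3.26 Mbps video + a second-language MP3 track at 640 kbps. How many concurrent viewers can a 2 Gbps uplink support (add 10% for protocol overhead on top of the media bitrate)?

Audio: 640 kbps = 0.640 Mbps.
Per-viewer media rate: 3.900 Mbps.
On the wire with 10% overhead: 4.290 Mbps.
2 Gbps = 2,000 Mbps; 2,000 / 4.290 = 466.20 → 466 viewers.

466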